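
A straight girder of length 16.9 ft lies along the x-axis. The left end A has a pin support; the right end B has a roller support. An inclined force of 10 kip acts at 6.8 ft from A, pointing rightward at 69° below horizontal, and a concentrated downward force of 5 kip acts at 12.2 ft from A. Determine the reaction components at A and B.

A_x = -3.584 kip, A_y = 6.970 kip, B_y = 7.366 kip

Taking moments about A: B_y·16.9 − 10·sin69°·6.8 − 5·12.2 = 0 → B_y = 124.483/16.9 = 7.36586 ≈ 7.366 kip.
ΣF_y = 0: A_y + 7.36586 − 10·sin69° − 5 = 0 → A_y = 6.970 kip.
ΣF_x = 0: A_x + 10·cos69° = 0 → A_x = -3.584 kip.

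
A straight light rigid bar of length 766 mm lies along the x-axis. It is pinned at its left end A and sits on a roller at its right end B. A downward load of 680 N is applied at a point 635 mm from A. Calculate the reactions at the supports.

A_x = 0, A_y = 116.3 N, B_y = 563.7 N

Moments about A: B_y·766 − 680·635 = 0 → B_y = 431800/766 = 563.708 ≈ 563.7 N.
ΣF_y = 0: A_y + 563.708 − 680 = 0 → A_y = 116.3 N.
ΣF_x = 0: no horizontal applied forces, so A_x = 0.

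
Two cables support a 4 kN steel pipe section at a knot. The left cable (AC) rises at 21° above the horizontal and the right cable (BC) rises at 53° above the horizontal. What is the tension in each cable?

ΣF_x = 0: −T_AC·cos21° + T_BC·cos53° = 0 → T_BC = 1.55127·T_AC.
ΣF_y = 0: T_AC·sin21° + T_BC·sin53° = 4.
Substitute: T_AC·(0.358368 + 1.55127·0.798636) = 4 → T_AC = 2.50428 ≈ 2.504 kN.
Then T_BC = 1.55127 × 2.50428 = 3.885 kN.

T_AC = 2.504 kN, T_BC = 3.885 kN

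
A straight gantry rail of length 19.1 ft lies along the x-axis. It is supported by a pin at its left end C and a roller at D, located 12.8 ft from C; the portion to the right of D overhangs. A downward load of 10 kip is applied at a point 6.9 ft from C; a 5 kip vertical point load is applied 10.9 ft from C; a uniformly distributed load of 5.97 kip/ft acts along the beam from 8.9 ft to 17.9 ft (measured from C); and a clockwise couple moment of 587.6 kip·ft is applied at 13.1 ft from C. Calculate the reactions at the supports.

Resultant of the distributed load: 5.97 × 9 = 53.73 kip at 13.4 ft from C.
ΣM about C: D_y·12.8 − 10·6.9 − 5·10.9 − (5.97·9)·13.4 − 587.6 = 0 → D_y = 1431.082/12.8 = 111.803 ≈ 111.8 kip.
ΣF_y = 0: C_y + 111.803 − 10 − 5 − 5.97·9 = 0 → C_y = -43.07 kip.
ΣF_x = 0: no horizontal applied forces, so C_x = 0.

C_x = 0, C_y = -43.07 kip, D_y = 111.8 kip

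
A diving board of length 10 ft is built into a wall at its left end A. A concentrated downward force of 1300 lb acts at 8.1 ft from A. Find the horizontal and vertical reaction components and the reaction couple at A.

ΣF_x = 0: A_x = 0.
ΣF_y = 0: A_y − 1300 = 0 → A_y = 1300 lb.
ΣM about A: M_A − 1300·8.1 = 0 → M_A = 10530 lb·ft.

A_x = 0, A_y = 1300 lb, M_A = 10530 lb·ft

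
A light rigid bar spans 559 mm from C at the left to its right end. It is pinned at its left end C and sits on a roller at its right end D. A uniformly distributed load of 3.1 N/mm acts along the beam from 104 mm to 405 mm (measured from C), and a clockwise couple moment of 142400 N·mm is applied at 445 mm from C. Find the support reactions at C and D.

C_x = 0, C_y = 253.5 N, D_y = 679.6 N

Resultant of the distributed load: 3.1 × 301 = 933.1 N at 254.5 mm from C.
ΣM about C: D_y·559 − (3.1·301)·254.5 − 142400 = 0 → D_y = 379873.95/559 = 679.56 ≈ 679.6 N.
ΣF_y = 0: C_y + 679.56 − 3.1·301 = 0 → C_y = 253.5 N.
ΣF_x = 0: no horizontal applied forces, so C_x = 0.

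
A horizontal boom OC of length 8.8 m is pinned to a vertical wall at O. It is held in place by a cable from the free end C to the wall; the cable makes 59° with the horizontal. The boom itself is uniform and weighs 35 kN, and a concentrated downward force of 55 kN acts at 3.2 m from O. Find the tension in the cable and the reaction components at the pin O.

ΣM about O: T·sin59°·8.8 − 35·4.4 − 55·3.2 = 0 → T = 330/(8.8·0.857167) = 43.7488 ≈ 43.75 kN.
ΣF_x = 0: O_x − T·cos59° = 0 → O_x = 43.7488 × 0.515038 = 22.53 kN.
ΣF_y = 0: O_y + T·sin59° − 35 − 55 = 0 → O_y = 90 − 43.7488 × 0.857167 = 52.50 kN.

T = 43.75 kN, O_x = 22.53 kN, O_y = 52.50 kN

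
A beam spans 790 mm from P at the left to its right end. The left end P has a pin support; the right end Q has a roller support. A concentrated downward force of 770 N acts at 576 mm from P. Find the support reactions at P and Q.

Taking moments about P: Q_y·790 − 770·576 = 0 → Q_y = 443520/790 = 561.418 ≈ 561.4 N.
ΣF_y = 0: P_y + 561.418 − 770 = 0 → P_y = 208.6 N.
ΣF_x = 0: no horizontal applied forces, so P_x = 0.

P_x = 0, P_y = 208.6 N, Q_y = 561.4 N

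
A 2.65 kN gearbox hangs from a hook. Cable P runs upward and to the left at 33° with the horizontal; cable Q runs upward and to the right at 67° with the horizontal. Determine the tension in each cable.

T_P = 1.051 kN, T_Q = 2.257 kN

ΣF_x = 0: −T_P·cos33° + T_Q·cos67° = 0 → T_Q = 2.14641·T_P.
ΣF_y = 0: T_P·sin33° + T_Q·sin67° = 2.65.
Substitute: T_P·(0.544639 + 2.14641·0.920505) = 2.65 → T_P = 1.05141 ≈ 1.051 kN.
Then T_Q = 2.14641 × 1.05141 = 2.257 kN.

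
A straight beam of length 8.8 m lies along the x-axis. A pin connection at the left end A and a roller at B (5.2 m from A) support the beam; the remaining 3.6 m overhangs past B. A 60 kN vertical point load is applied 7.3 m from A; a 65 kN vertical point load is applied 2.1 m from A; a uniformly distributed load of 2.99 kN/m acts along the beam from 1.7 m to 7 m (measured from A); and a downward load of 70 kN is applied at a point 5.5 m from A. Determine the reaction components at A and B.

Resultant of the distributed load: 2.99 × 5.3 = 15.847 kN at 4.35 m from A.
Moments about A: B_y·5.2 − 60·7.3 − 65·2.1 − (2.99·5.3)·4.35 − 70·5.5 = 0 → B_y = 1028.43445/5.2 = 197.776 ≈ 197.8 kN.
ΣF_y = 0: A_y + 197.776 − 60 − 65 − 2.99·5.3 − 70 = 0 → A_y = 13.07 kN.
ΣF_x = 0: no horizontal applied forces, so A_x = 0.

A_x = 0, A_y = 13.07 kN, B_y = 197.8 kN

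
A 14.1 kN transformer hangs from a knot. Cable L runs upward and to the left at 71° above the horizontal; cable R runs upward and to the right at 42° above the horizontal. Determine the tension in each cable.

T_L = 11.38 kN, T_R = 4.987 kN

ΣF_x = 0: −T_L·cos71° + T_R·cos42° = 0 → T_R = 0.438095·T_L.
ΣF_y = 0: T_L·sin71° + T_R·sin42° = 14.1.
Substitute: T_L·(0.945519 + 0.438095·0.669131) = 14.1 → T_L = 11.3833 ≈ 11.38 kN.
Then T_R = 0.438095 × 11.3833 = 4.987 kN.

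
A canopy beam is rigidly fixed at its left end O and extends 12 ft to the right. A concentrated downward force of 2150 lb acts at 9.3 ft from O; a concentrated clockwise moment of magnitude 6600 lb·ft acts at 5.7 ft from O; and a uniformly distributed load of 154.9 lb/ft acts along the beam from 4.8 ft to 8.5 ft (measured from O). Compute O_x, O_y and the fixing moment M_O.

O_x = 0, O_y = 2723 lb, M_O = 30410 lb·ft

Resultant of the distributed load: 154.9 × 3.7 = 573.13 lb at 6.65 ft from O.
ΣF_x = 0: O_x = 0.
ΣF_y = 0: O_y − 2150 − 154.9·3.7 = 0 → O_y = 2723 lb.
ΣM about O: M_O − 2150·9.3 − 6600 − (154.9·3.7)·6.65 = 0 → M_O = 30410 lb·ft.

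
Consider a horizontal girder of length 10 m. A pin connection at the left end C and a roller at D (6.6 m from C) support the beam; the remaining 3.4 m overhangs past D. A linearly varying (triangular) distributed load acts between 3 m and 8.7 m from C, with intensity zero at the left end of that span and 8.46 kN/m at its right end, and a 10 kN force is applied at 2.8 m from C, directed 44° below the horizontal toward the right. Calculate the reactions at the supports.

Resultant of the triangular load: ½ × 8.46 × 5.7 = 24.111 kN, acting at 6.8 m from C (one-third of the span from the peak).
Taking moments about C: D_y·6.6 − (½·8.46·5.7)·6.8 − 10·sin44°·2.8 = 0 → D_y = 183.405/6.6 = 27.7886 ≈ 27.79 kN.
ΣF_y = 0: C_y + 27.7886 − ½·8.46·5.7 − 10·sin44° = 0 → C_y = 3.269 kN.
ΣF_x = 0: C_x + 10·cos44° = 0 → C_x = -7.193 kN.

C_x = -7.193 kN, C_y = 3.269 kN, D_y = 27.79 kN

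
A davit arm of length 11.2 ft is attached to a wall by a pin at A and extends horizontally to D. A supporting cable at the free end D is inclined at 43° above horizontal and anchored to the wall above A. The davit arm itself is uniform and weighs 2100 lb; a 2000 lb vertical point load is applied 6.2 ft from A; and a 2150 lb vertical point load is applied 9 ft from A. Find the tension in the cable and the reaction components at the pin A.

T = 5696 lb, A_x = 4166 lb, A_y = 2365 lb

ΣM about A: T·sin43°·11.2 − 2100·5.6 − 2000·6.2 − 2150·9 = 0 → T = 43510/(11.2·0.681998) = 5696.24 ≈ 5696 lb.
ΣF_x = 0: A_x − T·cos43° = 0 → A_x = 5696.24 × 0.731354 = 4166 lb.
ΣF_y = 0: A_y + T·sin43° − 2100 − 2000 − 2150 = 0 → A_y = 6250 − 5696.24 × 0.681998 = 2365 lb.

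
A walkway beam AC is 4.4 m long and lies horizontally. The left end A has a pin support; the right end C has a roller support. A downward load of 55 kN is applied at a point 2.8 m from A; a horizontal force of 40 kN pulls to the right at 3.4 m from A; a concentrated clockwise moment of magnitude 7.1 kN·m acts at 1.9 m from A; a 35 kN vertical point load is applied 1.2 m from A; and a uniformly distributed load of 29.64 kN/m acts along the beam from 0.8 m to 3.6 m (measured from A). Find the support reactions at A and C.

A_x = -40.00 kN, A_y = 85.34 kN, C_y = 87.66 kN

Resultant of the distributed load: 29.64 × 2.8 = 82.992 kN at 2.2 m from A.
Taking moments about A: C_y·4.4 − 55·2.8 − 7.1 − 35·1.2 − (29.64·2.8)·2.2 = 0 → C_y = 385.6824/4.4 = 87.6551 ≈ 87.66 kN.
ΣF_y = 0: A_y + 87.6551 − 55 − 35 − 29.64·2.8 = 0 → A_y = 85.34 kN.
ΣF_x = 0: A_x + 40 = 0 → A_x = -40.00 kN.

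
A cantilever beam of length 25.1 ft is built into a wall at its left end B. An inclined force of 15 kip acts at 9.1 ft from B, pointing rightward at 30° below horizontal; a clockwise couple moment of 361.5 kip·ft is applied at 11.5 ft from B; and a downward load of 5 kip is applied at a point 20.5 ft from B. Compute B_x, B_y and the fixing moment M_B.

ΣF_x = 0: B_x + 15·cos30° = 0 → B_x = -12.99 kip.
ΣF_y = 0: B_y − 15·sin30° − 5 = 0 → B_y = 12.50 kip.
ΣM about B: M_B − 15·sin30°·9.1 − 361.5 − 5·20.5 = 0 → M_B = 532.2 kip·ft.

B_x = -12.99 kip, B_y = 12.50 kip, M_B = 532.2 kip·ft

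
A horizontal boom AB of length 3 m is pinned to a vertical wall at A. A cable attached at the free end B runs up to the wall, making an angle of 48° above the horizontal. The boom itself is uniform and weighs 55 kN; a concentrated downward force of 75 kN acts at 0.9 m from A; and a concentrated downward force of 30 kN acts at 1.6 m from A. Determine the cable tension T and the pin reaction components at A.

T = 88.81 kN, A_x = 59.43 kN, A_y = 94.00 kN

ΣM about A: T·sin48°·3 − 55·1.5 − 75·0.9 − 30·1.6 = 0 → T = 198/(3·0.743145) = 88.8117 ≈ 88.81 kN.
ΣF_x = 0: A_x − T·cos48° = 0 → A_x = 88.8117 × 0.669131 = 59.43 kN.
ΣF_y = 0: A_y + T·sin48° − 55 − 75 − 30 = 0 → A_y = 160 − 88.8117 × 0.743145 = 94.00 kN.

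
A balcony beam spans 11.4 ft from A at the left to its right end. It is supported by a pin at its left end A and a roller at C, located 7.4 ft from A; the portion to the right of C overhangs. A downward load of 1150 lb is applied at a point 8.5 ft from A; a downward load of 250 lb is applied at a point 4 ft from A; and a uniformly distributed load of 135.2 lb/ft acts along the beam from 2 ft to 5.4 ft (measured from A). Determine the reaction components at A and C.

A_x = 0, A_y = 173.8 lb, C_y = 1686 lb

Resultant of the distributed load: 135.2 × 3.4 = 459.68 lb at 3.7 ft from A.
ΣM about A: C_y·7.4 − 1150·8.5 − 250·4 − (135.2·3.4)·3.7 = 0 → C_y = 12475.816/7.4 = 1685.92 ≈ 1686 lb.
ΣF_y = 0: A_y + 1685.92 − 1150 − 250 − 135.2·3.4 = 0 → A_y = 173.8 lb.
ΣF_x = 0: no horizontal applied forces, so A_x = 0.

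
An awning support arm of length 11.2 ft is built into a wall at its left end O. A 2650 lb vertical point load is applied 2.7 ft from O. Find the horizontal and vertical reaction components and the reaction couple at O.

ΣF_x = 0: O_x = 0.
ΣF_y = 0: O_y − 2650 = 0 → O_y = 2650 lb.
ΣM about O: M_O − 2650·2.7 = 0 → M_O = 7155 lb·ft.

O_x = 0, O_y = 2650 lb, M_O = 7155 lb·ft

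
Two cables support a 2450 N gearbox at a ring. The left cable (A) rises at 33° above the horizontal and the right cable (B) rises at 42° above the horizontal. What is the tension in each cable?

ΣF_x = 0: −T_A·cos33° + T_B·cos42° = 0 → T_B = 1.12854·T_A.
ΣF_y = 0: T_A·sin33° + T_B·sin42° = 2450.
Substitute: T_A·(0.544639 + 1.12854·0.669131) = 2450 → T_A = 1884.93 ≈ 1885 N.
Then T_B = 1.12854 × 1884.93 = 2127 N.

T_A = 1885 N, T_B = 2127 N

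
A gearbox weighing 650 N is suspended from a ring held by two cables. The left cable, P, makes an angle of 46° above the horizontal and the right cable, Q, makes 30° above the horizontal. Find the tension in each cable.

T_P = 580.1 N, T_Q = 465.4 N

ΣF_x = 0: −T_P·cos46° + T_Q·cos30° = 0 → T_Q = 0.802122·T_P.
ΣF_y = 0: T_P·sin46° + T_Q·sin30° = 650.
Substitute: T_P·(0.71934 + 0.802122·0.5) = 650 → T_P = 580.149 ≈ 580.1 N.
Then T_Q = 0.802122 × 580.149 = 465.4 N.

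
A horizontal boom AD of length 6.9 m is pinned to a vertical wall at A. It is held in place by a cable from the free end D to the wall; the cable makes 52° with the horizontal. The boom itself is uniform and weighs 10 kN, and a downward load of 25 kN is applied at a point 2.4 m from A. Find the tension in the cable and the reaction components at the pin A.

T = 17.38 kN, A_x = 10.70 kN, A_y = 21.30 kN

ΣM about A: T·sin52°·6.9 − 10·3.45 − 25·2.4 = 0 → T = 94.5/(6.9·0.788011) = 17.38 kN.
ΣF_x = 0: A_x − T·cos52° = 0 → A_x = 17.38 × 0.615661 = 10.70 kN.
ΣF_y = 0: A_y + T·sin52° − 10 − 25 = 0 → A_y = 35 − 17.38 × 0.788011 = 21.30 kN.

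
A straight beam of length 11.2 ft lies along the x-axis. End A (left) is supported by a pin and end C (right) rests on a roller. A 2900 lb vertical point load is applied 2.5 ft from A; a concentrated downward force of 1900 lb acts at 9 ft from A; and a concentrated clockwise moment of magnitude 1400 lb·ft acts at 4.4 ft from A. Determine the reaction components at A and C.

ΣM about A: C_y·11.2 − 2900·2.5 − 1900·9 − 1400 = 0 → C_y = 25750/11.2 = 2299.11 ≈ 2299 lb.
ΣF_y = 0: A_y + 2299.11 − 2900 − 1900 = 0 → A_y = 2501 lb.
ΣF_x = 0: no horizontal applied forces, so A_x = 0.

A_x = 0, A_y = 2501 lb, C_y = 2299 lb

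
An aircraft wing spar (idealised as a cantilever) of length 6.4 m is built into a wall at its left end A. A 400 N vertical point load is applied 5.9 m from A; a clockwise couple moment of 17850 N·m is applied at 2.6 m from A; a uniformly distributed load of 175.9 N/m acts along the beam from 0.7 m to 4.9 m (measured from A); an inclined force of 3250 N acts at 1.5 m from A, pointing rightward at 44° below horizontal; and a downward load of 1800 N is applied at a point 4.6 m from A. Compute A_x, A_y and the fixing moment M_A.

Resultant of the distributed load: 175.9 × 4.2 = 738.78 N at 2.8 m from A.
ΣF_x = 0: A_x + 3250·cos44° = 0 → A_x = -2338 N.
ΣF_y = 0: A_y − 400 − 175.9·4.2 − 3250·sin44° − 1800 = 0 → A_y = 5196 N.
ΣM about A: M_A − 400·5.9 − 17850 − (175.9·4.2)·2.8 − 3250·sin44°·1.5 − 1800·4.6 = 0 → M_A = 33950 N·m.

A_x = -2338 N, A_y = 5196 N, M_A = 33950 N·m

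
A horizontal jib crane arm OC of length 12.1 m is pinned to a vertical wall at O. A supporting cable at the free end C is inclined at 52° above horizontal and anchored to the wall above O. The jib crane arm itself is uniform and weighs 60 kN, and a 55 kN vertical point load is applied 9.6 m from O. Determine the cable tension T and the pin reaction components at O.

T = 93.45 kN, O_x = 57.53 kN, O_y = 41.36 kN

ΣM about O: T·sin52°·12.1 − 60·6.05 − 55·9.6 = 0 → T = 891/(12.1·0.788011) = 93.4459 ≈ 93.45 kN.
ΣF_x = 0: O_x − T·cos52° = 0 → O_x = 93.4459 × 0.615661 = 57.53 kN.
ΣF_y = 0: O_y + T·sin52° − 60 − 55 = 0 → O_y = 115 − 93.4459 × 0.788011 = 41.36 kN.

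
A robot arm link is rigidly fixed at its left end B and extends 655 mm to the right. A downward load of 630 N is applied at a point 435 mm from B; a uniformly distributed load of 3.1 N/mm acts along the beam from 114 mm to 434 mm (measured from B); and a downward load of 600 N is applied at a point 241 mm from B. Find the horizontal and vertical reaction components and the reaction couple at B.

B_x = 0, B_y = 2222 N, M_B = 690500 N·mm

Resultant of the distributed load: 3.1 × 320 = 992 N at 274 mm from B.
ΣF_x = 0: B_x = 0.
ΣF_y = 0: B_y − 630 − 3.1·320 − 600 = 0 → B_y = 2222 N.
ΣM about B: M_B − 630·435 − (3.1·320)·274 − 600·241 = 0 → M_B = 690500 N·mm.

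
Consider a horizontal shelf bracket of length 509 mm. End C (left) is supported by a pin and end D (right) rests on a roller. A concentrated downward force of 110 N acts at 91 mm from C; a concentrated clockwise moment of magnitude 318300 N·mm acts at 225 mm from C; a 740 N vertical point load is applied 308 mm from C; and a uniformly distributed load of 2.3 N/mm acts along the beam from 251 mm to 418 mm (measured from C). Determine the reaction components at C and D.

C_x = 0, C_y = -111.1 N, D_y = 1345 N

Resultant of the distributed load: 2.3 × 167 = 384.1 N at 334.5 mm from C.
ΣM about C: D_y·509 − 110·91 − 318300 − 740·308 − (2.3·167)·334.5 = 0 → D_y = 684711.45/509 = 1345.21 ≈ 1345 N.
ΣF_y = 0: C_y + 1345.21 − 110 − 740 − 2.3·167 = 0 → C_y = -111.1 N.
ΣF_x = 0: no horizontal applied forces, so C_x = 0.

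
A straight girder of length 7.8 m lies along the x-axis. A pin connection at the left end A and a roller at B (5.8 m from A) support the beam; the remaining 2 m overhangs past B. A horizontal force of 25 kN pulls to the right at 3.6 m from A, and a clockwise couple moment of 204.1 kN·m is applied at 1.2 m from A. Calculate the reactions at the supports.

A_x = -25.00 kN, A_y = -35.19 kN, B_y = 35.19 kN

Moments about A: B_y·5.8 − 204.1 = 0 → B_y = 204.1/5.8 = 35.1897 ≈ 35.19 kN.
ΣF_y = 0: A_y + 35.1897  = 0 → A_y = -35.19 kN.
ΣF_x = 0: A_x + 25 = 0 → A_x = -25.00 kN.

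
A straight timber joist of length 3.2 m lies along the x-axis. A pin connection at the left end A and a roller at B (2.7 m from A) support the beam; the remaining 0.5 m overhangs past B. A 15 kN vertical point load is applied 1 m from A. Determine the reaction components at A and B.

A_x = 0, A_y = 9.444 kN, B_y = 5.556 kN

Taking moments about A: B_y·2.7 − 15·1 = 0 → B_y = 15/2.7 = 5.55556 ≈ 5.556 kN.
ΣF_y = 0: A_y + 5.55556 − 15 = 0 → A_y = 9.444 kN.
ΣF_x = 0: no horizontal applied forces, so A_x = 0.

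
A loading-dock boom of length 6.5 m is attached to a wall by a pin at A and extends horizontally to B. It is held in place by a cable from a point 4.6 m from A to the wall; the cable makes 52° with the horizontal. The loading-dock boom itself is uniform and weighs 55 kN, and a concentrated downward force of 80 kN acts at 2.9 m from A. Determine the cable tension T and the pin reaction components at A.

T = 113.3 kN, A_x = 69.76 kN, A_y = 45.71 kN

ΣM about A: T·sin52°·4.6 − 55·3.25 − 80·2.9 = 0 → T = 410.75/(4.6·0.788011) = 113.315 ≈ 113.3 kN.
ΣF_x = 0: A_x − T·cos52° = 0 → A_x = 113.315 × 0.615661 = 69.76 kN.
ΣF_y = 0: A_y + T·sin52° − 55 − 80 = 0 → A_y = 135 − 113.315 × 0.788011 = 45.71 kN.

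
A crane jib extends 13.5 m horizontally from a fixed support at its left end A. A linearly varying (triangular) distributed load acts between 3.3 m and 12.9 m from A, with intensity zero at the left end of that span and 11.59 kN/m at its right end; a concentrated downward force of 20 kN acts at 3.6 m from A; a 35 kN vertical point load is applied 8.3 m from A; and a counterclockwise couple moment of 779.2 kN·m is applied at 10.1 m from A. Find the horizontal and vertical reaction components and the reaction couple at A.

A_x = 0, A_y = 110.6 kN, M_A = 122.9 kN·m

Resultant of the triangular load: ½ × 11.59 × 9.6 = 55.632 kN, acting at 9.7 m from A (one-third of the span from the peak).
ΣF_x = 0: A_x = 0.
ΣF_y = 0: A_y − ½·11.59·9.6 − 20 − 35 = 0 → A_y = 110.6 kN.
ΣM about A: M_A − (½·11.59·9.6)·9.7 − 20·3.6 − 35·8.3 + 779.2 = 0 → M_A = 122.9 kN·m.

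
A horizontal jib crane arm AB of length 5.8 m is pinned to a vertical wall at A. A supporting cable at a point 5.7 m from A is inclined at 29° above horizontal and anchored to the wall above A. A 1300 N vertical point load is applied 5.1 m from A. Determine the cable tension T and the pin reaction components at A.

ΣM about A: T·sin29°·5.7 − 1300·5.1 = 0 → T = 6630/(5.7·0.48481) = 2399.2 ≈ 2399 N.
ΣF_x = 0: A_x − T·cos29° = 0 → A_x = 2399.2 × 0.87462 = 2098 N.
ΣF_y = 0: A_y + T·sin29° − 1300 = 0 → A_y = 1300 − 2399.2 × 0.48481 = 136.8 N.

T = 2399 N, A_x = 2098 N, A_y = 136.8 N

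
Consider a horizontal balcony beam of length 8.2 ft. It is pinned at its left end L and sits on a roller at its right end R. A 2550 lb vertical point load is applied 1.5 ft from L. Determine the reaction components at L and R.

ΣM about L: R_y·8.2 − 2550·1.5 = 0 → R_y = 3825/8.2 = 466.463 ≈ 466.5 lb.
ΣF_y = 0: L_y + 466.463 − 2550 = 0 → L_y = 2084 lb.
ΣF_x = 0: no horizontal applied forces, so L_x = 0.

L_x = 0, L_y = 2084 lb, R_y = 466.5 lb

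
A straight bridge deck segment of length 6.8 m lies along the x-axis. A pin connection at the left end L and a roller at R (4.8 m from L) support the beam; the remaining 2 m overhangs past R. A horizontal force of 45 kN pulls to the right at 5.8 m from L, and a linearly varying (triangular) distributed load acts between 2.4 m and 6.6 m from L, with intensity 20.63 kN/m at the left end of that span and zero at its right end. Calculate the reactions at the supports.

L_x = -45.00 kN, L_y = 9.026 kN, R_y = 34.30 kN

Resultant of the triangular load: ½ × 20.63 × 4.2 = 43.323 kN, acting at 3.8 m from L (one-third of the span from the peak).
Taking moments about L: R_y·4.8 − (½·20.63·4.2)·3.8 = 0 → R_y = 164.6274/4.8 = 34.2974 ≈ 34.30 kN.
ΣF_y = 0: L_y + 34.2974 − ½·20.63·4.2 = 0 → L_y = 9.026 kN.
ΣF_x = 0: L_x + 45 = 0 → L_x = -45.00 kN.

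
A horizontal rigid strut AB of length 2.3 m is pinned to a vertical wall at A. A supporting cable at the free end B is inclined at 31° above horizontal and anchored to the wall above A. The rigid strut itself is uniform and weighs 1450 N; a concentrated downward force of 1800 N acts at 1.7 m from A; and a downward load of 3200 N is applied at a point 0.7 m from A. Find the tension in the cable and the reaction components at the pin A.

ΣM about A: T·sin31°·2.3 − 1450·1.15 − 1800·1.7 − 3200·0.7 = 0 → T = 6967.5/(2.3·0.515038) = 5881.79 ≈ 5882 N.
ΣF_x = 0: A_x − T·cos31° = 0 → A_x = 5881.79 × 0.857167 = 5042 N.
ΣF_y = 0: A_y + T·sin31° − 1450 − 1800 − 3200 = 0 → A_y = 6450 − 5881.79 × 0.515038 = 3421 N.

T = 5882 N, A_x = 5042 N, A_y = 3421 N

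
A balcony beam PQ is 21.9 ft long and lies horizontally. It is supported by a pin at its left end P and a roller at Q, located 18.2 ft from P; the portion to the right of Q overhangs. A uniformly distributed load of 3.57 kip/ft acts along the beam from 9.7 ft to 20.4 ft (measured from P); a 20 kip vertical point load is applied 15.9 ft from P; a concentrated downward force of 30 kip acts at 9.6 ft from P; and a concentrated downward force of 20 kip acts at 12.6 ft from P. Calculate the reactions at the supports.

Resultant of the distributed load: 3.57 × 10.7 = 38.199 kip at 15.05 ft from P.
Taking moments about P: Q_y·18.2 − (3.57·10.7)·15.05 − 20·15.9 − 30·9.6 − 20·12.6 = 0 → Q_y = 1432.89495/18.2 = 78.7305 ≈ 78.73 kip.
ΣF_y = 0: P_y + 78.7305 − 3.57·10.7 − 20 − 30 − 20 = 0 → P_y = 29.47 kip.
ΣF_x = 0: no horizontal applied forces, so P_x = 0.

P_x = 0, P_y = 29.47 kip, Q_y = 78.73 kip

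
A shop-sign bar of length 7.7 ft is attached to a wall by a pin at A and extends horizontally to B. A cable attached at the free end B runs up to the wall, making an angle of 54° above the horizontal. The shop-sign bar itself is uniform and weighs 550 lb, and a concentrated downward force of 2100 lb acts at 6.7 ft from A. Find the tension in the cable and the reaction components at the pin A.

T = 2599 lb, A_x = 1527 lb, A_y = 547.7 lb

ΣM about A: T·sin54°·7.7 − 550·3.85 − 2100·6.7 = 0 → T = 16187.5/(7.7·0.809017) = 2598.55 ≈ 2599 lb.
ΣF_x = 0: A_x − T·cos54° = 0 → A_x = 2598.55 × 0.587785 = 1527 lb.
ΣF_y = 0: A_y + T·sin54° − 550 − 2100 = 0 → A_y = 2650 − 2598.55 × 0.809017 = 547.7 lb.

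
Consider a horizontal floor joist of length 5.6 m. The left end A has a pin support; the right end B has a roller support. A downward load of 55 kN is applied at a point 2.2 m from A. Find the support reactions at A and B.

A_x = 0, A_y = 33.39 kN, B_y = 21.61 kN

Moments about A: B_y·5.6 − 55·2.2 = 0 → B_y = 121/5.6 = 21.6071 ≈ 21.61 kN.
ΣF_y = 0: A_y + 21.6071 − 55 = 0 → A_y = 33.39 kN.
ΣF_x = 0: no horizontal applied forces, so A_x = 0.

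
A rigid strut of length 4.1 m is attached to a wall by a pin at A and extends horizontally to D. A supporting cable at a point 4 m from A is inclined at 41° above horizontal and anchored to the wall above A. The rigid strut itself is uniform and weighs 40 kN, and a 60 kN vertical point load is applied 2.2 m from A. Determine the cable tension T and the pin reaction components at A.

ΣM about A: T·sin41°·4 − 40·2.05 − 60·2.2 = 0 → T = 214/(4·0.656059) = 81.5475 ≈ 81.55 kN.
ΣF_x = 0: A_x − T·cos41° = 0 → A_x = 81.5475 × 0.75471 = 61.54 kN.
ΣF_y = 0: A_y + T·sin41° − 40 − 60 = 0 → A_y = 100 − 81.5475 × 0.656059 = 46.50 kN.

T = 81.55 kN, A_x = 61.54 kN, A_y = 46.50 kN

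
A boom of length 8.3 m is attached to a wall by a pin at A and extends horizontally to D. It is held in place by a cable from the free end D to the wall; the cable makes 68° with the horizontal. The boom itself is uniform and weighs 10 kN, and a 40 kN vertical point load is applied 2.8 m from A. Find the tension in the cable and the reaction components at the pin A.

T = 19.95 kN, A_x = 7.472 kN, A_y = 31.51 kN

ΣM about A: T·sin68°·8.3 − 10·4.15 − 40·2.8 = 0 → T = 153.5/(8.3·0.927184) = 19.9464 ≈ 19.95 kN.
ΣF_x = 0: A_x − T·cos68° = 0 → A_x = 19.9464 × 0.374607 = 7.472 kN.
ΣF_y = 0: A_y + T·sin68° − 10 − 40 = 0 → A_y = 50 − 19.9464 × 0.927184 = 31.51 kN.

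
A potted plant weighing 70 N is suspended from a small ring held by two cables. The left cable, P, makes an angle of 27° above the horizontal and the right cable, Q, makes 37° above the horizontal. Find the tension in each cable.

ΣF_x = 0: −T_P·cos27° + T_Q·cos37° = 0 → T_Q = 1.11566·T_P.
ΣF_y = 0: T_P·sin27° + T_Q·sin37° = 70.
Substitute: T_P·(0.45399 + 1.11566·0.601815) = 70 → T_P = 62.1995 ≈ 62.20 N.
Then T_Q = 1.11566 × 62.1995 = 69.39 N.

T_P = 62.20 N, T_Q = 69.39 N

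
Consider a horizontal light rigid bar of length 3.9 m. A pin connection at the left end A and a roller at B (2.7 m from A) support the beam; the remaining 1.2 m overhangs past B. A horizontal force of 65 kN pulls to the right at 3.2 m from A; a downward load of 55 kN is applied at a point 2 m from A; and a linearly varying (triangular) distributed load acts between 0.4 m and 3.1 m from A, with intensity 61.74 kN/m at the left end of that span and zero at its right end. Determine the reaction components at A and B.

A_x = -65.00 kN, A_y = 57.48 kN, B_y = 80.87 kN

Resultant of the triangular load: ½ × 61.74 × 2.7 = 83.349 kN, acting at 1.3 m from A (one-third of the span from the peak).
Moments about A: B_y·2.7 − 55·2 − (½·61.74·2.7)·1.3 = 0 → B_y = 218.3537/2.7 = 80.8717 ≈ 80.87 kN.
ΣF_y = 0: A_y + 80.8717 − 55 − ½·61.74·2.7 = 0 → A_y = 57.48 kN.
ΣF_x = 0: A_x + 65 = 0 → A_x = -65.00 kN.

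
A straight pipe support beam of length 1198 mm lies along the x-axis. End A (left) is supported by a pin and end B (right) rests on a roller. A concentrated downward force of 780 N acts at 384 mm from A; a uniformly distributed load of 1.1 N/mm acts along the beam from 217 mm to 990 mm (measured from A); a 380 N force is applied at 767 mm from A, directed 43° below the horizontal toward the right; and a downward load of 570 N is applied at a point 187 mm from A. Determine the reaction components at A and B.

Resultant of the distributed load: 1.1 × 773 = 850.3 N at 603.5 mm from A.
ΣM about A: B_y·1198 − 780·384 − (1.1·773)·603.5 − 380·sin43°·767 − 570·187 = 0 → B_y = 1118040/1198 = 933.255 ≈ 933.3 N.
ΣF_y = 0: A_y + 933.255 − 780 − 1.1·773 − 380·sin43° − 570 = 0 → A_y = 1526 N.
ΣF_x = 0: A_x + 380·cos43° = 0 → A_x = -277.9 N.

A_x = -277.9 N, A_y = 1526 N, B_y = 933.3 N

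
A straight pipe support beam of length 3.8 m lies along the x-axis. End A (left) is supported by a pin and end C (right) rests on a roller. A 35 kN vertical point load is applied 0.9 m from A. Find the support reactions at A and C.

Moments about A: C_y·3.8 − 35·0.9 = 0 → C_y = 31.5/3.8 = 8.28947 ≈ 8.289 kN.
ΣF_y = 0: A_y + 8.28947 − 35 = 0 → A_y = 26.71 kN.
ΣF_x = 0: no horizontal applied forces, so A_x = 0.

A_x = 0, A_y = 26.71 kN, C_y = 8.289 kN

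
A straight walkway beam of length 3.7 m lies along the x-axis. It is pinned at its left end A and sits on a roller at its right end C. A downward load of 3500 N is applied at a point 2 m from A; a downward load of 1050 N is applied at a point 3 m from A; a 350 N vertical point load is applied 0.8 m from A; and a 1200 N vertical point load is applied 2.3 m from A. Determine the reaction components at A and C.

ΣM about A: C_y·3.7 − 3500·2 − 1050·3 − 350·0.8 − 1200·2.3 = 0 → C_y = 13190/3.7 = 3564.86 ≈ 3565 N.
ΣF_y = 0: A_y + 3564.86 − 3500 − 1050 − 350 − 1200 = 0 → A_y = 2535 N.
ΣF_x = 0: no horizontal applied forces, so A_x = 0.

A_x = 0, A_y = 2535 N, C_y = 3565 N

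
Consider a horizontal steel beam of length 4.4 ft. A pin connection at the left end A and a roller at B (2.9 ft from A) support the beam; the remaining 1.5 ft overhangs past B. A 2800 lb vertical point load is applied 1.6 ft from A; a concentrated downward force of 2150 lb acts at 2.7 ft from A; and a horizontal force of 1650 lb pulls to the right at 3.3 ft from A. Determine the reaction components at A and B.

A_x = -1650 lb, A_y = 1403 lb, B_y = 3547 lb

ΣM about A: B_y·2.9 − 2800·1.6 − 2150·2.7 = 0 → B_y = 10285/2.9 = 3546.55 ≈ 3547 lb.
ΣF_y = 0: A_y + 3546.55 − 2800 − 2150 = 0 → A_y = 1403 lb.
ΣF_x = 0: A_x + 1650 = 0 → A_x = -1650 lb.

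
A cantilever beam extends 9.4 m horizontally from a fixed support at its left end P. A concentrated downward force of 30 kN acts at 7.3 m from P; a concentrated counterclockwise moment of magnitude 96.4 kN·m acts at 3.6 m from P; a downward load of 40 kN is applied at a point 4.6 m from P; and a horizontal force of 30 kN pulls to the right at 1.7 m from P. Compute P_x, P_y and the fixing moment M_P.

P_x = -30.00 kN, P_y = 70.00 kN, M_P = 306.6 kN·m

ΣF_x = 0: P_x + 30 = 0 → P_x = -30.00 kN.
ΣF_y = 0: P_y − 30 − 40 = 0 → P_y = 70.00 kN.
ΣM about P: M_P − 30·7.3 + 96.4 − 40·4.6 = 0 → M_P = 306.6 kN·m.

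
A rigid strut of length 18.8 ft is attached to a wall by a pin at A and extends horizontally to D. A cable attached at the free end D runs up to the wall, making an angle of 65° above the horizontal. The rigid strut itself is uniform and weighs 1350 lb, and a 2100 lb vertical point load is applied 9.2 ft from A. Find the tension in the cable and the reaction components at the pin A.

ΣM about A: T·sin65°·18.8 − 1350·9.4 − 2100·9.2 = 0 → T = 32010/(18.8·0.906308) = 1878.68 ≈ 1879 lb.
ΣF_x = 0: A_x − T·cos65° = 0 → A_x = 1878.68 × 0.422618 = 794.0 lb.
ΣF_y = 0: A_y + T·sin65° − 1350 − 2100 = 0 → A_y = 3450 − 1878.68 × 0.906308 = 1747 lb.

T = 1879 lb, A_x = 794.0 lb, A_y = 1747 lb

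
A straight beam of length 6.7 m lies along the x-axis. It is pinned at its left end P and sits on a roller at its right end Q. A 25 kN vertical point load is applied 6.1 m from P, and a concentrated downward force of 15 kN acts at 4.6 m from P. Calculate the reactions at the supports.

P_x = 0, P_y = 6.940 kN, Q_y = 33.06 kN

Moments about P: Q_y·6.7 − 25·6.1 − 15·4.6 = 0 → Q_y = 221.5/6.7 = 33.0597 ≈ 33.06 kN.
ΣF_y = 0: P_y + 33.0597 − 25 − 15 = 0 → P_y = 6.940 kN.
ΣF_x = 0: no horizontal applied forces, so P_x = 0.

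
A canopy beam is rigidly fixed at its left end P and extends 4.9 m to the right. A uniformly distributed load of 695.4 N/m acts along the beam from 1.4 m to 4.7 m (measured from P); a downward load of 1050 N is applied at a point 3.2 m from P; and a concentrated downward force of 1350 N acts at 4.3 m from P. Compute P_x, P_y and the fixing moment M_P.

P_x = 0, P_y = 4695 N, M_P = 16160 N·m

Resultant of the distributed load: 695.4 × 3.3 = 2294.82 N at 3.05 m from P.
ΣF_x = 0: P_x = 0.
ΣF_y = 0: P_y − 695.4·3.3 − 1050 − 1350 = 0 → P_y = 4695 N.
ΣM about P: M_P − (695.4·3.3)·3.05 − 1050·3.2 − 1350·4.3 = 0 → M_P = 16160 N·m.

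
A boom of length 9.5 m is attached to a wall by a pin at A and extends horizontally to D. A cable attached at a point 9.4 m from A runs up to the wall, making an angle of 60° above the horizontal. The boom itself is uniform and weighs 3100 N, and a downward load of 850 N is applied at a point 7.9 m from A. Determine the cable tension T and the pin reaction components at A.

T = 2634 N, A_x = 1317 N, A_y = 1669 N

ΣM about A: T·sin60°·9.4 − 3100·4.75 − 850·7.9 = 0 → T = 21440/(9.4·0.866025) = 2633.7 ≈ 2634 N.
ΣF_x = 0: A_x − T·cos60° = 0 → A_x = 2633.7 × 0.5 = 1317 N.
ΣF_y = 0: A_y + T·sin60° − 3100 − 850 = 0 → A_y = 3950 − 2633.7 × 0.866025 = 1669 N.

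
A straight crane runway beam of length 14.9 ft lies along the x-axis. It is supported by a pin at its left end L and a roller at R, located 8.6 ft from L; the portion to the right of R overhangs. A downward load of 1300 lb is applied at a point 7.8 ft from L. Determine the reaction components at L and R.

L_x = 0, L_y = 120.9 lb, R_y = 1179 lb

Taking moments about L: R_y·8.6 − 1300·7.8 = 0 → R_y = 10140/8.6 = 1179.07 ≈ 1179 lb.
ΣF_y = 0: L_y + 1179.07 − 1300 = 0 → L_y = 120.9 lb.
ΣF_x = 0: no horizontal applied forces, so L_x = 0.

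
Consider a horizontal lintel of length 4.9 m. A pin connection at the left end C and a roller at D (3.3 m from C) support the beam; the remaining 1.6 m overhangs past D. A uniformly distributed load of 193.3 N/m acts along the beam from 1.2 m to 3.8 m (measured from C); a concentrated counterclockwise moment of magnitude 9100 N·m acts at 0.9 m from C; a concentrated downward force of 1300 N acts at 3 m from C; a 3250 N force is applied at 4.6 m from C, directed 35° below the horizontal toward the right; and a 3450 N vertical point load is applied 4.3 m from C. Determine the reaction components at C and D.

C_x = -2662 N, C_y = 1218 N, D_y = 5899 N

Resultant of the distributed load: 193.3 × 2.6 = 502.58 N at 2.5 m from C.
ΣM about C: D_y·3.3 − (193.3·2.6)·2.5 + 9100 − 1300·3 − 3250·sin35°·4.6 − 3450·4.3 = 0 → D_y = 19466.4/3.3 = 5898.91 ≈ 5899 N.
ΣF_y = 0: C_y + 5898.91 − 193.3·2.6 − 1300 − 3250·sin35° − 3450 = 0 → C_y = 1218 N.
ΣF_x = 0: C_x + 3250·cos35° = 0 → C_x = -2662 N.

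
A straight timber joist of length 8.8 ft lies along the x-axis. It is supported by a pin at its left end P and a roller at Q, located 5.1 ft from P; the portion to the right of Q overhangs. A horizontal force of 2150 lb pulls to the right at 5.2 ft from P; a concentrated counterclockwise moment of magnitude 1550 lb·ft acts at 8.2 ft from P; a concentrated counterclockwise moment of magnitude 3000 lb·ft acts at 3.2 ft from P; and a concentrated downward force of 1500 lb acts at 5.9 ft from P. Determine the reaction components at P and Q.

ΣM about P: Q_y·5.1 + 1550 + 3000 − 1500·5.9 = 0 → Q_y = 4300/5.1 = 843.137 ≈ 843.1 lb.
ΣF_y = 0: P_y + 843.137 − 1500 = 0 → P_y = 656.9 lb.
ΣF_x = 0: P_x + 2150 = 0 → P_x = -2150 lb.

P_x = -2150 lb, P_y = 656.9 lb, Q_y = 843.1 lb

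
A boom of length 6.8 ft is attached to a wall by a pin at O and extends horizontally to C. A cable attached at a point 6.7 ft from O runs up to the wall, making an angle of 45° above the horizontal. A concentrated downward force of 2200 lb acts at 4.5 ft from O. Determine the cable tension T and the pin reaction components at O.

ΣM about O: T·sin45°·6.7 − 2200·4.5 = 0 → T = 9900/(6.7·0.707107) = 2089.66 ≈ 2090 lb.
ΣF_x = 0: O_x − T·cos45° = 0 → O_x = 2089.66 × 0.707107 = 1478 lb.
ΣF_y = 0: O_y + T·sin45° − 2200 = 0 → O_y = 2200 − 2089.66 × 0.707107 = 722.4 lb.

T = 2090 lb, O_x = 1478 lb, O_y = 722.4 lb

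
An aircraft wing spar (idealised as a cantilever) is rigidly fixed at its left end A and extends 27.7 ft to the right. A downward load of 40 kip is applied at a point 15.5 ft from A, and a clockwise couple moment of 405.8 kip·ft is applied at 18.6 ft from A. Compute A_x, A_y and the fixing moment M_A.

A_x = 0, A_y = 40.00 kip, M_A = 1026 kip·ft

ΣF_x = 0: A_x = 0.
ΣF_y = 0: A_y − 40 = 0 → A_y = 40.00 kip.
ΣM about A: M_A − 40·15.5 − 405.8 = 0 → M_A = 1026 kip·ft.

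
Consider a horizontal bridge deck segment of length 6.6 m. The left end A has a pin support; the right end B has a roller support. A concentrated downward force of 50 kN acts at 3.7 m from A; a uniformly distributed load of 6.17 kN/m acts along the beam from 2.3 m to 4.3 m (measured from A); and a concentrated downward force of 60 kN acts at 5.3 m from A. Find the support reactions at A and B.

A_x = 0, A_y = 39.96 kN, B_y = 82.38 kN

Resultant of the distributed load: 6.17 × 2 = 12.34 kN at 3.3 m from A.
Taking moments about A: B_y·6.6 − 50·3.7 − (6.17·2)·3.3 − 60·5.3 = 0 → B_y = 543.722/6.6 = 82.3821 ≈ 82.38 kN.
ΣF_y = 0: A_y + 82.3821 − 50 − 6.17·2 − 60 = 0 → A_y = 39.96 kN.
ΣF_x = 0: no horizontal applied forces, so A_x = 0.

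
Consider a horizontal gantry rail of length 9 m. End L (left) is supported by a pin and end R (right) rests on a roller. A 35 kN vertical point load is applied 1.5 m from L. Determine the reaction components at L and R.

Moments about L: R_y·9 − 35·1.5 = 0 → R_y = 52.5/9 = 5.83333 ≈ 5.833 kN.
ΣF_y = 0: L_y + 5.83333 − 35 = 0 → L_y = 29.17 kN.
ΣF_x = 0: no horizontal applied forces, so L_x = 0.

L_x = 0, L_y = 29.17 kN, R_y = 5.833 kN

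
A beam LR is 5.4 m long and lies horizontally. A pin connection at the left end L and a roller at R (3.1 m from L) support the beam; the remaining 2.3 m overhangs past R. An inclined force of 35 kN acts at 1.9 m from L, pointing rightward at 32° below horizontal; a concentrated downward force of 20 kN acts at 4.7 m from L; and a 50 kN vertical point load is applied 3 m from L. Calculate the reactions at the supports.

Taking moments about L: R_y·3.1 − 35·sin32°·1.9 − 20·4.7 − 50·3 = 0 → R_y = 279.24/3.1 = 90.0774 ≈ 90.08 kN.
ΣF_y = 0: L_y + 90.0774 − 35·sin32° − 20 − 50 = 0 → L_y = -1.530 kN.
ΣF_x = 0: L_x + 35·cos32° = 0 → L_x = -29.68 kN.

L_x = -29.68 kN, L_y = -1.530 kN, R_y = 90.08 kN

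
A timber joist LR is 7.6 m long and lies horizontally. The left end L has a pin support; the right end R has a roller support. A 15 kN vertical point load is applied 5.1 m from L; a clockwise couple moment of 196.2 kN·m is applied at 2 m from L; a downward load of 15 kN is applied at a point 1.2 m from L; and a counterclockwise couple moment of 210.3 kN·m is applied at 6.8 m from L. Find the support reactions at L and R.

L_x = 0, L_y = 19.42 kN, R_y = 10.58 kN

Taking moments about L: R_y·7.6 − 15·5.1 − 196.2 − 15·1.2 + 210.3 = 0 → R_y = 80.4/7.6 = 10.5789 ≈ 10.58 kN.
ΣF_y = 0: L_y + 10.5789 − 15 − 15 = 0 → L_y = 19.42 kN.
ΣF_x = 0: no horizontal applied forces, so L_x = 0.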